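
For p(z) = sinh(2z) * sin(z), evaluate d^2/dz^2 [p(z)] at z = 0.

Take the Cauchy product of the two expansions.
The coefficient of z^2 in the expansion is 2, so p′′(0) = 2! * (2) = 4.

4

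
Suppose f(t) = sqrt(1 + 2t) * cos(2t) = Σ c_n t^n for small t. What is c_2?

Expand each factor separately, then convolve coefficients.
[t^0] = 1;  [t^1] = 1;  [t^2] = -5/2.

-5/2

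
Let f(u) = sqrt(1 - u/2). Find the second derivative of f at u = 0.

The coefficient of u^2 in the expansion is -1/32, so f′′(0) = 2! * (-1/32) = -1/16.

-1/16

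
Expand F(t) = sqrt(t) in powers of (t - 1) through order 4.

-5*(t - 1)^4/128 + (t - 1)^3/16 - (t - 1)^2/8 + (t - 1)/2 + 1

[(t - 1)^0] = 1;  [(t - 1)^1] = 1/2;  [(t - 1)^2] = -1/8;  [(t - 1)^3] = 1/16;  [(t - 1)^4] = -5/128.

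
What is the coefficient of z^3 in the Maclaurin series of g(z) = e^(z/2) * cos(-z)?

Take the Cauchy product of the two expansions.
g(0) = 1
g′(0) = 1/2
g′′(0) = -3/4
g′′′(0) = -11/8
Dividing each by k! gives the coefficients c_0, ..., c_3.

-11/48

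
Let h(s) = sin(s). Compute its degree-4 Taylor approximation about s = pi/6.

(s - pi/6)^4/48 - sqrt(3)*(s - pi/6)^3/12 - (s - pi/6)^2/4 + sqrt(3)*(s - pi/6)/2 + 1/2

Compute the successive derivatives at the expansion point and divide by k!.
[(s - pi/6)^0] = 1/2;  [(s - pi/6)^1] = sqrt(3)/2;  [(s - pi/6)^2] = -1/4;  [(s - pi/6)^3] = -sqrt(3)/12;  [(s - pi/6)^4] = 1/48.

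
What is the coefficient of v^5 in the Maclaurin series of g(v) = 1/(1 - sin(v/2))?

61/3840

Plug the Maclaurin series of the inner function into that of the outer and collect terms.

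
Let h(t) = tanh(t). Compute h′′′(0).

-2

Differentiate repeatedly and evaluate at the center.
The coefficient of t^3 in the expansion is -1/3, so h′′′(0) = 3! * (-1/3) = -2.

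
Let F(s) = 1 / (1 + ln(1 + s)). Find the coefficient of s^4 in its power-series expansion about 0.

Use the geometric series for the reciprocal, then substitute.
[s^0] = 1;  [s^1] = -1;  [s^2] = 3/2;  [s^3] = -7/3;  [s^4] = 11/3.

11/3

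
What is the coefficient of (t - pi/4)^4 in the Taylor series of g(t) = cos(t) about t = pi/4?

sqrt(2)/48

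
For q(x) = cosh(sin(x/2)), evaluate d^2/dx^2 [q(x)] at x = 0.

Plug the Maclaurin series of the inner function into that of the outer and collect terms.
From the series, [x^2] q = 1/8; multiply by 2! = 2 to get 1/4.

1/4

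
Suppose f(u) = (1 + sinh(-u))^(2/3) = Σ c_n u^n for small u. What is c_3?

Substitute the inner expansion into the outer series and collect powers.
f(0) = 1
f′(0) = -2/3
f′′(0) = -2/9
f′′′(0) = -26/27

-13/81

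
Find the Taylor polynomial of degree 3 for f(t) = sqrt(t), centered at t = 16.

[(t - 16)^0] = 4;  [(t - 16)^1] = 1/8;  [(t - 16)^2] = -1/512;  [(t - 16)^3] = 1/16384.

(t - 16)^3/16384 - (t - 16)^2/512 + (t - 16)/8 + 4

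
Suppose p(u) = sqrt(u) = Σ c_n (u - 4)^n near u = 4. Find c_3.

1/512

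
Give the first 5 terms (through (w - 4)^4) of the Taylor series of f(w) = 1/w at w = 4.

(w - 4)^4/1024 - (w - 4)^3/256 + (w - 4)^2/64 - (w - 4)/16 + 1/4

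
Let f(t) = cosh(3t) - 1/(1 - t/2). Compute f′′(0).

Expand each term separately and add.
From the series, [t^2] f = 17/4; multiply by 2! = 2 to get 17/2.

17/2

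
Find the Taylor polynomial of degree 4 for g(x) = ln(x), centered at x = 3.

-(x - 3)^4/324 + (x - 3)^3/81 - (x - 3)^2/18 + (x - 3)/3 + ln(3)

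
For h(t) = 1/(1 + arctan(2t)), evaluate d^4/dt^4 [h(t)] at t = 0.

Compose series: expand the inner function first, then feed it into the outer expansion.
The coefficient of t^4 in the expansion is 16/3, so h^(4)(0) = 4! * (16/3) = 128.

128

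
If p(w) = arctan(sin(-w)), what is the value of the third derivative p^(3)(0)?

3

Compose series: expand the inner function first, then feed it into the outer expansion.
The coefficient of w^3 in the expansion is 1/2, so p′′′(0) = 3! * (1/2) = 3.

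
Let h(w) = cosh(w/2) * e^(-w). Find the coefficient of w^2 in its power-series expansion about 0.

Write out both Maclaurin series and multiply, keeping only the needed powers.
h(0) = 1
h′(0) = -1
h′′(0) = 5/4
So c_2 = h′′(0)/2! = 5/8.

5/8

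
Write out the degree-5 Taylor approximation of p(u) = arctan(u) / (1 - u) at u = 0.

13*u^5/15 + 2*u^4/3 + 2*u^3/3 + u^2 + u

Write out both Maclaurin series and multiply, keeping only the needed powers.
p(0) = 0
p′(0) = 1
p′′(0) = 2
p′′′(0) = 4
p^(4)(0) = 16
p^(5)(0) = 104
Dividing each by k! gives the coefficients c_0, ..., c_5.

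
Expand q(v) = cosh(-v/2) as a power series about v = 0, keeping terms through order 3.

q(0) = 1
q′(0) = 0
q′′(0) = 1/4
q′′′(0) = 0
Then c_k = q^(k)(0)/k! gives each Taylor coefficient.

v^2/8 + 1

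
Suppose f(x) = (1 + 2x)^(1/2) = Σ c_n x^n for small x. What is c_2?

f(0) = 1
f′(0) = 1
f′′(0) = -1
Dividing each by k! gives the coefficients c_0, ..., c_2.

-1/2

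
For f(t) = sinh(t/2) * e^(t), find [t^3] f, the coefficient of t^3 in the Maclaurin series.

Write out both Maclaurin series and multiply, keeping only the needed powers.
[t^0] = 0;  [t^1] = 1/2;  [t^2] = 1/2;  [t^3] = 13/48.
So c_3 = f′′′(0)/3! = 13/48.

13/48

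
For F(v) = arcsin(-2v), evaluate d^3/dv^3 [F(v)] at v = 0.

Differentiate repeatedly and evaluate at the center.
From the series, [v^3] F = -4/3; multiply by 3! = 6 to get -8.

-8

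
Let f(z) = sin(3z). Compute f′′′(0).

-27

The coefficient of z^3 in the expansion is -9/2, so f′′′(0) = 3! * (-9/2) = -27.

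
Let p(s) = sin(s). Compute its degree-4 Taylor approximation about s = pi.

(s - pi)^3/6 - (s - pi)

p(pi) = 0
p′(pi) = -1
p′′(pi) = 0
p′′′(pi) = 1
p^(4)(pi) = 0
The Taylor polynomial is Σ p^(k)(pi)/k! · (s - pi)^k.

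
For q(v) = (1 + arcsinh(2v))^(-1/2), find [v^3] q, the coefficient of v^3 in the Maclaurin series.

-11/6

Plug the Maclaurin series of the inner function into that of the outer and collect terms.
q(0) = 1
q′(0) = -1
q′′(0) = 3
q′′′(0) = -11
Dividing each by k! gives the coefficients c_0, ..., c_3.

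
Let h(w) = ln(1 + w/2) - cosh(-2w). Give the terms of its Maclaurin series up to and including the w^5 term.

w^5/160 - 131*w^4/192 + w^3/24 - 17*w^2/8 + w/2 - 1

Expand each term separately and add.
h(0) = -1
h′(0) = 1/2
h′′(0) = -17/4
h′′′(0) = 1/4
h^(4)(0) = -131/8
h^(5)(0) = 3/4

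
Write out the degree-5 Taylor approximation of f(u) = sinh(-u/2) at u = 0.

Use the known series and substitute for the argument.
[u^0] = 0;  [u^1] = -1/2;  [u^2] = 0;  [u^3] = -1/48;  [u^4] = 0;  [u^5] = -1/3840.

-u^5/3840 - u^3/48 - u/2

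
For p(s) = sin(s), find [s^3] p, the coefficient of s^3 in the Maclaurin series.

-1/6

p(0) = 0
p′(0) = 1
p′′(0) = 0
p′′′(0) = -1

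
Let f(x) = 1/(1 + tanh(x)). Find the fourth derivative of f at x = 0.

8

Substitute the inner expansion into the outer series and collect powers.
The coefficient of x^4 in the expansion is 1/3, so f^(4)(0) = 4! * (1/3) = 8.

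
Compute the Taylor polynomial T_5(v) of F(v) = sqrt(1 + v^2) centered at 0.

F(0) = 1
F′(0) = 0
F′′(0) = 1
F′′′(0) = 0
F^(4)(0) = -3
F^(5)(0) = 0

-v^4/8 + v^2/2 + 1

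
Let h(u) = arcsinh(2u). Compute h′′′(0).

From the series, [u^3] h = -4/3; multiply by 3! = 6 to get -8.

-8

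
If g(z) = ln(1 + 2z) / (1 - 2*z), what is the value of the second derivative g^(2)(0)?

Expand 1/(denominator) as a geometric series and multiply by the numerator's series.
From the series, [z^2] g = 2; multiply by 2! = 2 to get 4.

4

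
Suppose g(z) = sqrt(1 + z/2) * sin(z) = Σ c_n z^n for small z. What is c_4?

Write out both Maclaurin series and multiply, keeping only the needed powers.
g(0) = 0
g′(0) = 1
g′′(0) = 1/2
g′′′(0) = -19/16
g^(4)(0) = -13/16
The Taylor polynomial is Σ g^(k)(0)/k! · z^k.

-13/384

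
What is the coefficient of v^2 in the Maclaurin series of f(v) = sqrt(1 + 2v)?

-1/2

Use the known series and substitute for the argument.
f(0) = 1
f′(0) = 1
f′′(0) = -1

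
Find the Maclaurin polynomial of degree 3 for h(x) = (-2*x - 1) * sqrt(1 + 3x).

Distribute the polynomial across the series and collect like powers.
h(0) = -1
h′(0) = -7/2
h′′(0) = -15/4
h′′′(0) = 27/8
The Taylor polynomial is Σ h^(k)(0)/k! · x^k.

9*x^3/16 - 15*x^2/8 - 7*x/2 - 1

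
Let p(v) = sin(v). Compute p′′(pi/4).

The coefficient of (v - pi/4)^2 in the expansion is -sqrt(2)/4, so p′′(pi/4) = 2! * (-sqrt(2)/4) = -sqrt(2)/2.

-sqrt(2)/2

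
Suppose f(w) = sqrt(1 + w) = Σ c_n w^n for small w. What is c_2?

-1/8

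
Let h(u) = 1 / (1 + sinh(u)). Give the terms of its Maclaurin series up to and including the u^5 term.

Write 1/(1+u) = 1 - u + u^2 - u^3 + ... and substitute the series for u.
[u^0] = 1;  [u^1] = -1;  [u^2] = 1;  [u^3] = -7/6;  [u^4] = 4/3;  [u^5] = -181/120.

-181*u^5/120 + 4*u^4/3 - 7*u^3/6 + u^2 - u + 1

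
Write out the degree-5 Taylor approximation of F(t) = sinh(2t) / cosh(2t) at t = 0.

Write the quotient as an unknown series and match coefficients against numerator = denominator · series.
[t^0] = 0;  [t^1] = 2;  [t^2] = 0;  [t^3] = -8/3;  [t^4] = 0;  [t^5] = 64/15.

64*t^5/15 - 8*t^3/3 + 2*t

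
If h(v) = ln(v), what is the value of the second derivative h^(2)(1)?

-1

Apply the Taylor formula c_k = f^(k)(a)/k!.
The coefficient of (v - 1)^2 in the expansion is -1/2, so h′′(1) = 2! * (-1/2) = -1.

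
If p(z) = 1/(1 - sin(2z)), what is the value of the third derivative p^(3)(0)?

Compose series: expand the inner function first, then feed it into the outer expansion.
From the series, [z^3] p = 20/3; multiply by 3! = 6 to get 40.

40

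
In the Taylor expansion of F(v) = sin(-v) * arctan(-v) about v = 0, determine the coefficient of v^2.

Multiply the two series term by term and collect like powers.
F(0) = 0
F′(0) = 0
F′′(0) = 2

1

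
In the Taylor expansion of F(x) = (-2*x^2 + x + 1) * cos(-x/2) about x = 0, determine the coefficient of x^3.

-1/8

Shift and add copies of the series according to the polynomial's terms.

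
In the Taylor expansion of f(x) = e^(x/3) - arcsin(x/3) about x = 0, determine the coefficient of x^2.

Expand each term separately and add.
f(0) = 1
f′(0) = 0
f′′(0) = 1/9
So c_2 = f′′(0)/2! = 1/18.

1/18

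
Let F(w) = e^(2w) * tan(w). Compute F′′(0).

4

Write out both Maclaurin series and multiply, keeping only the needed powers.
The coefficient of w^2 in the expansion is 2, so F′′(0) = 2! * (2) = 4.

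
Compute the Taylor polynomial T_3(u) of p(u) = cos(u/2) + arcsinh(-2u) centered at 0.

4*u^3/3 - u^2/8 - 2*u + 1

Expand each term separately and add.
p(0) = 1
p′(0) = -2
p′′(0) = -1/4
p′′′(0) = 8
Dividing each by k! gives the coefficients c_0, ..., c_3.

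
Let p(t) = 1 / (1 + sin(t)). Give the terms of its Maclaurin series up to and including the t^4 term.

Write 1/(1+u) = 1 - u + u^2 - u^3 + ... and substitute the series for u.
[t^0] = 1;  [t^1] = -1;  [t^2] = 1;  [t^3] = -5/6;  [t^4] = 2/3.

2*t^4/3 - 5*t^3/6 + t^2 - t + 1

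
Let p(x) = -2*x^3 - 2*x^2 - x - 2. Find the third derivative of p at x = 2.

From the series, [(x - 2)^3] p = -2; multiply by 3! = 6 to get -12.

-12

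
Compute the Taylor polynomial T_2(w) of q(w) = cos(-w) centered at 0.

q(0) = 1
q′(0) = 0
q′′(0) = -1
The Taylor polynomial is Σ q^(k)(0)/k! · w^k.

1 - w^2/2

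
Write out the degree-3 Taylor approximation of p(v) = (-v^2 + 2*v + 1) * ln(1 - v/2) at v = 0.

Shift and add copies of the series according to the polynomial's terms.
p(0) = 0
p′(0) = -1/2
p′′(0) = -9/4
p′′′(0) = 5/4
Dividing each by k! gives the coefficients c_0, ..., c_3.

5*v^3/24 - 9*v^2/8 - v/2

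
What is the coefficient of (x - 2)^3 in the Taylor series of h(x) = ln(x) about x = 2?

1/24

h(2) = ln(2)
h′(2) = 1/2
h′′(2) = -1/4
h′′′(2) = 1/4
Then c_k = h^(k)(2)/k! gives each Taylor coefficient.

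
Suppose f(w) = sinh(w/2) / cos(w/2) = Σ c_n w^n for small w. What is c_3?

Write the quotient as an unknown series and match coefficients against numerator = denominator · series.
f(0) = 0
f′(0) = 1/2
f′′(0) = 0
f′′′(0) = 1/2
So c_3 = f′′′(0)/3! = 1/12.

1/12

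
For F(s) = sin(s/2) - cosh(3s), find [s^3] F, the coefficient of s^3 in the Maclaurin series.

-1/48

Add the two expansions coefficient-wise.
F(0) = -1
F′(0) = 1/2
F′′(0) = -9
F′′′(0) = -1/8
Then c_k = F^(k)(0)/k! gives each Taylor coefficient.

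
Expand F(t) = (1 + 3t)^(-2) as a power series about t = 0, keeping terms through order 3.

F(0) = 1
F′(0) = -6
F′′(0) = 54
F′′′(0) = -648
The Taylor polynomial is Σ F^(k)(0)/k! · t^k.

-108*t^3 + 27*t^2 - 6*t + 1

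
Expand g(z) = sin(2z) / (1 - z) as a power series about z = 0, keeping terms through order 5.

14*z^5/15 + 2*z^4/3 + 2*z^3/3 + 2*z^2 + 2*z

Take the Cauchy product of the two expansions.
g(0) = 0
g′(0) = 2
g′′(0) = 4
g′′′(0) = 4
g^(4)(0) = 16
g^(5)(0) = 112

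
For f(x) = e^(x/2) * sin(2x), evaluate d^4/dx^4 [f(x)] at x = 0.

Expand each factor separately, then convolve coefficients.
The coefficient of x^4 in the expansion is -5/8, so f^(4)(0) = 4! * (-5/8) = -15.

-15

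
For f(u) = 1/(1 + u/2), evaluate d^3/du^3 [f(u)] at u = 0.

-3/4

The coefficient of u^3 in the expansion is -1/8, so f′′′(0) = 3! * (-1/8) = -3/4.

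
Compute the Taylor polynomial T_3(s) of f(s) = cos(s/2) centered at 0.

1 - s^2/8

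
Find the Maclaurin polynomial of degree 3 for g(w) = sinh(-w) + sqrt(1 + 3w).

73*w^3/48 - 9*w^2/8 + w/2 + 1

Expand each term separately and add.
[w^0] = 1;  [w^1] = 1/2;  [w^2] = -9/8;  [w^3] = 73/48.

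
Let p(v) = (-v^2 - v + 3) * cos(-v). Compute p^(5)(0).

Multiply each power in the prefactor through the base expansion.
From the series, [v^5] p = -1/24; multiply by 5! = 120 to get -5.

-5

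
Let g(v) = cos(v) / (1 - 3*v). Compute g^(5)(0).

27555

Multiply the numerator's expansion by the denominator's geometric series.
From the series, [v^5] g = 1837/8; multiply by 5! = 120 to get 27555.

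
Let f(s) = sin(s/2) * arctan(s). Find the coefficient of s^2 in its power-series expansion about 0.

1/2

Write out both Maclaurin series and multiply, keeping only the needed powers.
[s^0] = 0;  [s^1] = 0;  [s^2] = 1/2.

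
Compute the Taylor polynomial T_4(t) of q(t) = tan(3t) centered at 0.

9*t^3 + 3*t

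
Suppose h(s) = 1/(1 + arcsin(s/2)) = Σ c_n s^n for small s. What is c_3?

-7/48

Substitute the inner expansion into the outer series and collect powers.
So c_3 = h′′′(0)/3! = -7/48.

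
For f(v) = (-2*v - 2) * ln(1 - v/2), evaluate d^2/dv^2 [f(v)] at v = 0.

5/2

Multiply each power in the prefactor through the base expansion.
The coefficient of v^2 in the expansion is 5/4, so f′′(0) = 2! * (5/4) = 5/2.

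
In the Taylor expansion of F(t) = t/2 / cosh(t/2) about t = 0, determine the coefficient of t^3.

-1/16

Divide the numerator series by the denominator series (power-series long division).
F(0) = 0
F′(0) = 1/2
F′′(0) = 0
F′′′(0) = -3/8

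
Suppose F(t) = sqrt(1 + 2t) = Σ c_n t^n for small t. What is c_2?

[t^0] = 1;  [t^1] = 1;  [t^2] = -1/2.

-1/2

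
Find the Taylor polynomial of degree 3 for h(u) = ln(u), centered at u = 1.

Use the known series and substitute for the argument.
h(1) = 0
h′(1) = 1
h′′(1) = -1
h′′′(1) = 2

(u - 1)^3/3 - (u - 1)^2/2 + (u - 1)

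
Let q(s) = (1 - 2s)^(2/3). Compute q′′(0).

Differentiate repeatedly and evaluate at the center.
The coefficient of s^2 in the expansion is -4/9, so q′′(0) = 2! * (-4/9) = -8/9.

-8/9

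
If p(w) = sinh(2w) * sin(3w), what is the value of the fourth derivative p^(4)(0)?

-120

Expand each factor separately, then convolve coefficients.
The coefficient of w^4 in the expansion is -5, so p^(4)(0) = 4! * (-5) = -120.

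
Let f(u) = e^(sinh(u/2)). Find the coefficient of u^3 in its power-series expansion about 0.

Substitute the inner expansion into the outer series and collect powers.
f(0) = 1
f′(0) = 1/2
f′′(0) = 1/4
f′′′(0) = 1/4

1/24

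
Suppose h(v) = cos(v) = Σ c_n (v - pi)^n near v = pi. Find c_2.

h(pi) = -1
h′(pi) = 0
h′′(pi) = 1
So c_2 = h′′(pi)/2! = 1/2.

1/2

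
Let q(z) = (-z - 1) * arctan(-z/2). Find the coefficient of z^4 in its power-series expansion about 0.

Multiply each power in the prefactor through the base expansion.
q(0) = 0
q′(0) = 1/2
q′′(0) = 1
q′′′(0) = -1/4
q^(4)(0) = -1

-1/24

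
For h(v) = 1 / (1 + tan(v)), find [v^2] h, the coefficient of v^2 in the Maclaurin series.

1

Write 1/(1+u) = 1 - u + u^2 - u^3 + ... and substitute the series for u.
h(0) = 1
h′(0) = -1
h′′(0) = 2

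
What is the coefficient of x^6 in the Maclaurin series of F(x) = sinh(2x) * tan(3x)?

Take the Cauchy product of the two expansions.

388/5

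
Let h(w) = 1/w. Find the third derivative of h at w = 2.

-3/8

The coefficient of (w - 2)^3 in the expansion is -1/16, so h′′′(2) = 3! * (-1/16) = -3/8.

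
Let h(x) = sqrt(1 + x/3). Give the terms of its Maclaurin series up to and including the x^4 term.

-5*x^4/10368 + x^3/432 - x^2/72 + x/6 + 1

[x^0] = 1;  [x^1] = 1/6;  [x^2] = -1/72;  [x^3] = 1/432;  [x^4] = -5/10368.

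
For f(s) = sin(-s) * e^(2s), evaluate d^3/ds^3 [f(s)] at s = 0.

Write out both Maclaurin series and multiply, keeping only the needed powers.
The coefficient of s^3 in the expansion is -11/6, so f′′′(0) = 3! * (-11/6) = -11.

-11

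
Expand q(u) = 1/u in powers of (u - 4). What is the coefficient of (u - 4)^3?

-1/256

q(4) = 1/4
q′(4) = -1/16
q′′(4) = 1/32
q′′′(4) = -3/128
So c_3 = q′′′(4)/3! = -1/256.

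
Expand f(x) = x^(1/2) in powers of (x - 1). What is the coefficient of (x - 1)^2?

-1/8

f(1) = 1
f′(1) = 1/2
f′′(1) = -1/4
Dividing each by k! gives the coefficients c_0, ..., c_2.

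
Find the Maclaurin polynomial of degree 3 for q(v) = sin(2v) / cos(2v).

Invert the denominator's series and multiply.
[v^0] = 0;  [v^1] = 2;  [v^2] = 0;  [v^3] = 8/3.

8*v^3/3 + 2*v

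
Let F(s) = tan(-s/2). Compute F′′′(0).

Use the known series and substitute for the argument.
The coefficient of s^3 in the expansion is -1/24, so F′′′(0) = 3! * (-1/24) = -1/4.

-1/4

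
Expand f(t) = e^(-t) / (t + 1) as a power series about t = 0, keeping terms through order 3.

Expand 1/(denominator) as a geometric series and multiply by the numerator's series.
[t^0] = 1;  [t^1] = -2;  [t^2] = 5/2;  [t^3] = -8/3.

-8*t^3/3 + 5*t^2/2 - 2*t + 1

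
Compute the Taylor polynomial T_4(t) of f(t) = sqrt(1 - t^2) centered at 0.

-t^4/8 - t^2/2 + 1

[t^0] = 1;  [t^1] = 0;  [t^2] = -1/2;  [t^3] = 0;  [t^4] = -1/8.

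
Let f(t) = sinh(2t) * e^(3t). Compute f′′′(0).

62

Expand each factor separately, then convolve coefficients.
The coefficient of t^3 in the expansion is 31/3, so f′′′(0) = 3! * (31/3) = 62.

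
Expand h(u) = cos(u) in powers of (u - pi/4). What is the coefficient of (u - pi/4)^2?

Apply the Taylor formula c_k = f^(k)(a)/k!.
h(pi/4) = sqrt(2)/2
h′(pi/4) = -sqrt(2)/2
h′′(pi/4) = -sqrt(2)/2

-sqrt(2)/4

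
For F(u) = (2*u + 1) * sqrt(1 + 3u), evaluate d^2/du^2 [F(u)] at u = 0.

15/4

Shift and add copies of the series according to the polynomial's terms.
The coefficient of u^2 in the expansion is 15/8, so F′′(0) = 2! * (15/8) = 15/4.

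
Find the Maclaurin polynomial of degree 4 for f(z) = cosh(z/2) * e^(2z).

Multiply the two series term by term and collect like powers.

353*z^4/384 + 19*z^3/12 + 17*z^2/8 + 2*z + 1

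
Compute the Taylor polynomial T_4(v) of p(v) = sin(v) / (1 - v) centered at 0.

Take the Cauchy product of the two expansions.
p(0) = 0
p′(0) = 1
p′′(0) = 2
p′′′(0) = 5
p^(4)(0) = 20

5*v^4/6 + 5*v^3/6 + v^2 + v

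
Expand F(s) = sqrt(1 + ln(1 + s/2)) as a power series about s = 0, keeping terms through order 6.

-22819*s^6/2949120 + 1609*s^5/122880 - 143*s^4/6144 + 17*s^3/384 - 3*s^2/32 + s/4 + 1

Compose series: expand the inner function first, then feed it into the outer expansion.
F(0) = 1
F′(0) = 1/4
F′′(0) = -3/16
F′′′(0) = 17/64
F^(4)(0) = -143/256
F^(5)(0) = 1609/1024
F^(6)(0) = -22819/4096
Dividing each by k! gives the coefficients c_0, ..., c_6.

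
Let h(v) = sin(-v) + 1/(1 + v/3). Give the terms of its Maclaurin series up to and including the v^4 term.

Expand each term separately and add.
[v^0] = 1;  [v^1] = -4/3;  [v^2] = 1/9;  [v^3] = 7/54;  [v^4] = 1/81.

v^4/81 + 7*v^3/54 + v^2/9 - 4*v/3 + 1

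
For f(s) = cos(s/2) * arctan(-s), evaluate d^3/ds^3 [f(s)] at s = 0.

11/4

Write out both Maclaurin series and multiply, keeping only the needed powers.
From the series, [s^3] f = 11/24; multiply by 3! = 6 to get 11/4.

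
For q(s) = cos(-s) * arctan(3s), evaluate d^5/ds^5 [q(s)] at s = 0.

Multiply the two series term by term and collect like powers.
The coefficient of s^5 in the expansion is 2129/40, so q^(5)(0) = 5! * (2129/40) = 6387.

6387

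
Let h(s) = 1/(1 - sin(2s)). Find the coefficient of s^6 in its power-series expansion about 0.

Substitute the inner expansion into the outer series and collect powers.
h(0) = 1
h′(0) = 2
h′′(0) = 8
h′′′(0) = 40
h^(4)(0) = 256
h^(5)(0) = 1952
h^(6)(0) = 17408
So c_6 = h^(6)(0)/6! = 1088/45.

1088/45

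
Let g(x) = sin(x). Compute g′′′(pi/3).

-1/2

The coefficient of (x - pi/3)^3 in the expansion is -1/12, so g′′′(pi/3) = 3! * (-1/12) = -1/2.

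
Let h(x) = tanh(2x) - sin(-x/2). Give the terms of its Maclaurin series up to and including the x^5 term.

3277*x^5/768 - 43*x^3/16 + 5*x/2

Expand each term separately and add.
h(0) = 0
h′(0) = 5/2
h′′(0) = 0
h′′′(0) = -129/8
h^(4)(0) = 0
h^(5)(0) = 16385/32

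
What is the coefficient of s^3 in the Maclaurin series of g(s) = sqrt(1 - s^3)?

g(0) = 1
g′(0) = 0
g′′(0) = 0
g′′′(0) = -3

-1/2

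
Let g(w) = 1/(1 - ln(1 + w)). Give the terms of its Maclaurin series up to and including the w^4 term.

Let u equal the inner series; expand the outer function in u and truncate.
g(0) = 1
g′(0) = 1
g′′(0) = 1
g′′′(0) = 2
g^(4)(0) = 4
Then c_k = g^(k)(0)/k! gives each Taylor coefficient.

w^4/6 + w^3/3 + w^2/2 + w + 1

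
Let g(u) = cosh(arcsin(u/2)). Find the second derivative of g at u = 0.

Let u equal the inner series; expand the outer function in u and truncate.
From the series, [u^2] g = 1/8; multiply by 2! = 2 to get 1/4.

1/4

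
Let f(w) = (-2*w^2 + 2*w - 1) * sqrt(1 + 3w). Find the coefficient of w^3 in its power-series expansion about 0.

Shift and add copies of the series according to the polynomial's terms.
[w^0] = -1;  [w^1] = 1/2;  [w^2] = 17/8;  [w^3] = -111/16.

-111/16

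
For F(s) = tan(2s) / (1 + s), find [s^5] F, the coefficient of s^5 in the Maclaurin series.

134/15

Expand each factor separately, then convolve coefficients.
[s^0] = 0;  [s^1] = 2;  [s^2] = -2;  [s^3] = 14/3;  [s^4] = -14/3;  [s^5] = 134/15.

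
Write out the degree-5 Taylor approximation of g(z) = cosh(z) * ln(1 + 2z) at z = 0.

Take the Cauchy product of the two expansions.
[z^0] = 0;  [z^1] = 2;  [z^2] = -2;  [z^3] = 11/3;  [z^4] = -5;  [z^5] = 469/60.

469*z^5/60 - 5*z^4 + 11*z^3/3 - 2*z^2 + 2*z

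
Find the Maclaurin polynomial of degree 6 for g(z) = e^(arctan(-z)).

29*z^6/144 - z^5/24 - 7*z^4/24 + z^3/6 + z^2/2 - z + 1

Plug the Maclaurin series of the inner function into that of the outer and collect terms.
g(0) = 1
g′(0) = -1
g′′(0) = 1
g′′′(0) = 1
g^(4)(0) = -7
g^(5)(0) = -5
g^(6)(0) = 145
Dividing each by k! gives the coefficients c_0, ..., c_6.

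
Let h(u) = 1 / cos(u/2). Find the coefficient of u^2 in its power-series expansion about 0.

Write the quotient as an unknown series and match coefficients against numerator = denominator · series.
h(0) = 1
h′(0) = 0
h′′(0) = 1/4
So c_2 = h′′(0)/2! = 1/8.

1/8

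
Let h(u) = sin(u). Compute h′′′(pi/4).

From the series, [(u - pi/4)^3] h = -sqrt(2)/12; multiply by 3! = 6 to get -sqrt(2)/2.

-sqrt(2)/2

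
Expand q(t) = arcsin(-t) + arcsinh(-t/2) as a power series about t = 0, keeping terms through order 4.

-7*t^3/48 - 3*t/2

Expand each term separately and add.
q(0) = 0
q′(0) = -3/2
q′′(0) = 0
q′′′(0) = -7/8
q^(4)(0) = 0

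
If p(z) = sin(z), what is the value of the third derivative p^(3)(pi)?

Differentiate repeatedly and evaluate at the center.
The coefficient of (z - pi)^3 in the expansion is 1/6, so p′′′(pi) = 3! * (1/6) = 1.

1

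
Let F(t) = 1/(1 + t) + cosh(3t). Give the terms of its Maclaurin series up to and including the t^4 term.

Combine the two series term by term.
F(0) = 2
F′(0) = -1
F′′(0) = 11
F′′′(0) = -6
F^(4)(0) = 105

35*t^4/8 - t^3 + 11*t^2/2 - t + 2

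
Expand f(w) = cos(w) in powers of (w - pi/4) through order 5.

-sqrt(2)*(w - pi/4)^5/240 + sqrt(2)*(w - pi/4)^4/48 + sqrt(2)*(w - pi/4)^3/12 - sqrt(2)*(w - pi/4)^2/4 - sqrt(2)*(w - pi/4)/2 + sqrt(2)/2

[(w - pi/4)^0] = sqrt(2)/2;  [(w - pi/4)^1] = -sqrt(2)/2;  [(w - pi/4)^2] = -sqrt(2)/4;  [(w - pi/4)^3] = sqrt(2)/12;  [(w - pi/4)^4] = sqrt(2)/48;  [(w - pi/4)^5] = -sqrt(2)/240.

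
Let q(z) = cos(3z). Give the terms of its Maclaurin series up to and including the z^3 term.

1 - 9*z^2/2

q(0) = 1
q′(0) = 0
q′′(0) = -9
q′′′(0) = 0
Then c_k = q^(k)(0)/k! gives each Taylor coefficient.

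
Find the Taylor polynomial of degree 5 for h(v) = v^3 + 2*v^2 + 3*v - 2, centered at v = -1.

(v + 1)^3 - (v + 1)^2 + 2*(v + 1) - 4

[(v + 1)^0] = -4;  [(v + 1)^1] = 2;  [(v + 1)^2] = -1;  [(v + 1)^3] = 1;  [(v + 1)^4] = 0;  [(v + 1)^5] = 0.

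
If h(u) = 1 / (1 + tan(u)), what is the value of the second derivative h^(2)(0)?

2

Write 1/(1+u) = 1 - u + u^2 - u^3 + ... and substitute the series for u.
From the series, [u^2] h = 1; multiply by 2! = 2 to get 2.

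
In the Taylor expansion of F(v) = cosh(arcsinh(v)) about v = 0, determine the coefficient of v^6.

1/16

Substitute the inner expansion into the outer series and collect powers.
[v^0] = 1;  [v^1] = 0;  [v^2] = 1/2;  [v^3] = 0;  [v^4] = -1/8;  [v^5] = 0;  [v^6] = 1/16.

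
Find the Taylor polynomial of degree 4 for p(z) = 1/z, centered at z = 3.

(z - 3)^4/243 - (z - 3)^3/81 + (z - 3)^2/27 - (z - 3)/9 + 1/3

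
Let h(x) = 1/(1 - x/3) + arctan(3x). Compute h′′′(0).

Expand each term separately and add.
The coefficient of x^3 in the expansion is -242/27, so h′′′(0) = 3! * (-242/27) = -484/9.

-484/9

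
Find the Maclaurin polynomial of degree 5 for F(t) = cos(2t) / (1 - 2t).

Expand each factor separately, then convolve coefficients.

52*t^5/3 + 26*t^4/3 + 4*t^3 + 2*t^2 + 2*t + 1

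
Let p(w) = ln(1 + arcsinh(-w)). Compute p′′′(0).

Let u equal the inner series; expand the outer function in u and truncate.
The coefficient of w^3 in the expansion is -1/6, so p′′′(0) = 3! * (-1/6) = -1.

-1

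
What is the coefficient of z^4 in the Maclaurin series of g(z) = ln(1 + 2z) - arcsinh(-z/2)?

Combine the two series term by term.
g(0) = 0
g′(0) = 5/2
g′′(0) = -4
g′′′(0) = 127/8
g^(4)(0) = -96
Then c_k = g^(k)(0)/k! gives each Taylor coefficient.

-4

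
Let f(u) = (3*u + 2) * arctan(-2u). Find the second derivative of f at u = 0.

Shift and add copies of the series according to the polynomial's terms.
From the series, [u^2] f = -6; multiply by 2! = 2 to get -12.

-12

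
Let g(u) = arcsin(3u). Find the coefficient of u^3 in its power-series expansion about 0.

[u^0] = 0;  [u^1] = 3;  [u^2] = 0;  [u^3] = 9/2.
So c_3 = g′′′(0)/3! = 9/2.

9/2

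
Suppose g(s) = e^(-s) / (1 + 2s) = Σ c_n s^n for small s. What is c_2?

13/2

Take the Cauchy product of the two expansions.
[s^0] = 1;  [s^1] = -3;  [s^2] = 13/2.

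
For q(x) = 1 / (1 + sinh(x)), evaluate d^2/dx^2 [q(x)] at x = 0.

Use the geometric series for the reciprocal, then substitute.
From the series, [x^2] q = 1; multiply by 2! = 2 to get 2.

2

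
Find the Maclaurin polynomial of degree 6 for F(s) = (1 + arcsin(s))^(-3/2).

15073*s^6/3072 - 5009*s^5/1280 + 395*s^4/128 - 39*s^3/16 + 15*s^2/8 - 3*s/2 + 1

Let u equal the inner series; expand the outer function in u and truncate.
[s^0] = 1;  [s^1] = -3/2;  [s^2] = 15/8;  [s^3] = -39/16;  [s^4] = 395/128;  [s^5] = -5009/1280;  [s^6] = 15073/3072.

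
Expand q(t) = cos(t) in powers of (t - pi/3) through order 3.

q(pi/3) = 1/2
q′(pi/3) = -sqrt(3)/2
q′′(pi/3) = -1/2
q′′′(pi/3) = sqrt(3)/2
Dividing each by k! gives the coefficients c_0, ..., c_3.

sqrt(3)*(t - pi/3)^3/12 - (t - pi/3)^2/4 - sqrt(3)*(t - pi/3)/2 + 1/2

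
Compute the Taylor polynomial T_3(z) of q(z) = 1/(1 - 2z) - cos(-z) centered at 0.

8*z^3 + 9*z^2/2 + 2*z

Add the two expansions coefficient-wise.
q(0) = 0
q′(0) = 2
q′′(0) = 9
q′′′(0) = 48
Then c_k = q^(k)(0)/k! gives each Taylor coefficient.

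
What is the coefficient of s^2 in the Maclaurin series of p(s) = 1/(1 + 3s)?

[s^0] = 1;  [s^1] = -3;  [s^2] = 9.

9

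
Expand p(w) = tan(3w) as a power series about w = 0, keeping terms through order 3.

9*w^3 + 3*w

[w^0] = 0;  [w^1] = 3;  [w^2] = 0;  [w^3] = 9.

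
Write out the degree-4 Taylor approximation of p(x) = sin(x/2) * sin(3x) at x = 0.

Multiply the two series term by term and collect like powers.
p(0) = 0
p′(0) = 0
p′′(0) = 3
p′′′(0) = 0
p^(4)(0) = -111/2

-37*x^4/16 + 3*x^2/2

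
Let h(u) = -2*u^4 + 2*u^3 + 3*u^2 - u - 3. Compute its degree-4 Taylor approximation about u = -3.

h(-3) = -189
h′(-3) = 251
h′′(-3) = -246
h′′′(-3) = 156
h^(4)(-3) = -48

-2*(u + 3)^4 + 26*(u + 3)^3 - 123*(u + 3)^2 + 251*(u + 3) - 189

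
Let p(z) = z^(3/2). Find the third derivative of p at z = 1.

-3/8

From the series, [(z - 1)^3] p = -1/16; multiply by 3! = 6 to get -3/8.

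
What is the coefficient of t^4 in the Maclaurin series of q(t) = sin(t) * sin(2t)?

-5/3

Take the Cauchy product of the two expansions.
q(0) = 0
q′(0) = 0
q′′(0) = 4
q′′′(0) = 0
q^(4)(0) = -40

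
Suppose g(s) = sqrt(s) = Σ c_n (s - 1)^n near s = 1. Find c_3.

c_3 = g′′′(1)/3! = 1/16.

1/16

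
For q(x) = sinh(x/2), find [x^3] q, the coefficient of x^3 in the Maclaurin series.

1/48

[x^0] = 0;  [x^1] = 1/2;  [x^2] = 0;  [x^3] = 1/48.
So c_3 = q′′′(0)/3! = 1/48.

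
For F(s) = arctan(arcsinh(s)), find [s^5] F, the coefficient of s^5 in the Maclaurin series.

Plug the Maclaurin series of the inner function into that of the outer and collect terms.
F(0) = 0
F′(0) = 1
F′′(0) = 0
F′′′(0) = -3
F^(4)(0) = 0
F^(5)(0) = 53
So c_5 = F^(5)(0)/5! = 53/120.

53/120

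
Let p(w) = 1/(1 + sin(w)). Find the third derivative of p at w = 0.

Substitute the inner expansion into the outer series and collect powers.
The coefficient of w^3 in the expansion is -5/6, so p′′′(0) = 3! * (-5/6) = -5.

-5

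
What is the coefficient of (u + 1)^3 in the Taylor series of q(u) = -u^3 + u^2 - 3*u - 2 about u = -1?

q(-1) = 3
q′(-1) = -8
q′′(-1) = 8
q′′′(-1) = -6
So c_3 = q′′′(-1)/3! = -1.

-1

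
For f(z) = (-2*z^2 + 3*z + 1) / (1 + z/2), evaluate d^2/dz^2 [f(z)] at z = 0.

Shift and add copies of the series according to the polynomial's terms.
The coefficient of z^2 in the expansion is -13/4, so f′′(0) = 2! * (-13/4) = -13/2.

-13/2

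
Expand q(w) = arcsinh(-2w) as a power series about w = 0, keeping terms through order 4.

[w^0] = 0;  [w^1] = -2;  [w^2] = 0;  [w^3] = 4/3;  [w^4] = 0.

4*w^3/3 - 2*w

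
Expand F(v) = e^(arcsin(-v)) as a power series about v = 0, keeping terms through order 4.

5*v^4/24 - v^3/3 + v^2/2 - v + 1

Let u equal the inner series; expand the outer function in u and truncate.
F(0) = 1
F′(0) = -1
F′′(0) = 1
F′′′(0) = -2
F^(4)(0) = 5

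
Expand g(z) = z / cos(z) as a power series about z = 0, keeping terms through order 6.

5*z^5/24 + z^3/2 + z

Divide the numerator series by the denominator series (power-series long division).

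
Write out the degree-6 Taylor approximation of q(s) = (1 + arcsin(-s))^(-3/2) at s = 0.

15073*s^6/3072 + 5009*s^5/1280 + 395*s^4/128 + 39*s^3/16 + 15*s^2/8 + 3*s/2 + 1

Compose series: expand the inner function first, then feed it into the outer expansion.
q(0) = 1
q′(0) = 3/2
q′′(0) = 15/4
q′′′(0) = 117/8
q^(4)(0) = 1185/16
q^(5)(0) = 15027/32
q^(6)(0) = 226095/64
Then c_k = q^(k)(0)/k! gives each Taylor coefficient.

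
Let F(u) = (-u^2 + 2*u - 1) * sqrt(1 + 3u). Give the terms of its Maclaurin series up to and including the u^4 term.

Shift and add copies of the series according to the polynomial's terms.
[u^0] = -1;  [u^1] = 1/2;  [u^2] = 25/8;  [u^3] = -87/16;  [u^4] = 981/128.

981*u^4/128 - 87*u^3/16 + 25*u^2/8 + u/2 - 1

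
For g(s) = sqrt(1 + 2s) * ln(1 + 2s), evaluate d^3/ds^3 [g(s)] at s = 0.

-2

Write out both Maclaurin series and multiply, keeping only the needed powers.
From the series, [s^3] g = -1/3; multiply by 3! = 6 to get -2.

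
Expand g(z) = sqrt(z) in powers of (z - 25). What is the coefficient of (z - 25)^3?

Use the known series and substitute for the argument.
So c_3 = g′′′(25)/3! = 1/50000.

1/50000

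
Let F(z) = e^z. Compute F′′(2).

e^(2)

The coefficient of (z - 2)^2 in the expansion is e^(2)/2, so F′′(2) = 2! * (e^(2)/2) = e^(2).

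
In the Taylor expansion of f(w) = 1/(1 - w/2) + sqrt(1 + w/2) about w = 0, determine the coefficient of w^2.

7/32

Combine the two series term by term.
[w^0] = 2;  [w^1] = 3/4;  [w^2] = 7/32.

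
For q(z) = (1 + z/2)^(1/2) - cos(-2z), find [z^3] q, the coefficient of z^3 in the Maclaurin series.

1/128

Add the two expansions coefficient-wise.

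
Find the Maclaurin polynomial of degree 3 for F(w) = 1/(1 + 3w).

F(0) = 1
F′(0) = -3
F′′(0) = 18
F′′′(0) = -162
Dividing each by k! gives the coefficients c_0, ..., c_3.

-27*w^3 + 9*w^2 - 3*w + 1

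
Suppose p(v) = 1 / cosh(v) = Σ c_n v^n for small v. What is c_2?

Invert the denominator's series and multiply.
p(0) = 1
p′(0) = 0
p′′(0) = -1
Dividing each by k! gives the coefficients c_0, ..., c_2.

-1/2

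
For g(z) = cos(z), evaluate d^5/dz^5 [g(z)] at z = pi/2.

-1

Compute the successive derivatives at the expansion point and divide by k!.
From the series, [(z - pi/2)^5] g = -1/120; multiply by 5! = 120 to get -1.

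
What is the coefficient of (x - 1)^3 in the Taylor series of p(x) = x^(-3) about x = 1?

-10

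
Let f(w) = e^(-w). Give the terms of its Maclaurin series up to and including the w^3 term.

-w^3/6 + w^2/2 - w + 1

f(0) = 1
f′(0) = -1
f′′(0) = 1
f′′′(0) = -1
Dividing each by k! gives the coefficients c_0, ..., c_3.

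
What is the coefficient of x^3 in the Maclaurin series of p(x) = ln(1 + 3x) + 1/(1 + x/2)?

Expand each term separately and add.
[x^0] = 1;  [x^1] = 5/2;  [x^2] = -17/4;  [x^3] = 71/8.
So c_3 = p′′′(0)/3! = 71/8.

71/8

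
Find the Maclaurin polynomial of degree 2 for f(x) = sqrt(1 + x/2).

-x^2/32 + x/4 + 1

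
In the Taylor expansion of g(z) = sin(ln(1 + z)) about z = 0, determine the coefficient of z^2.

Plug the Maclaurin series of the inner function into that of the outer and collect terms.
g(0) = 0
g′(0) = 1
g′′(0) = -1
So c_2 = g′′(0)/2! = -1/2.

-1/2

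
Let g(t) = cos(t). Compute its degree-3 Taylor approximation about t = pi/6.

(t - pi/6)^3/12 - sqrt(3)*(t - pi/6)^2/4 - (t - pi/6)/2 + sqrt(3)/2

Apply the Taylor formula c_k = f^(k)(a)/k!.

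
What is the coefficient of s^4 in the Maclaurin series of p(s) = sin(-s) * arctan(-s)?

Write out both Maclaurin series and multiply, keeping only the needed powers.

-1/2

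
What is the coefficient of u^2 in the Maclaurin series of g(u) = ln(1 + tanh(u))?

-1/2

Substitute the inner expansion into the outer series and collect powers.
g(0) = 0
g′(0) = 1
g′′(0) = -1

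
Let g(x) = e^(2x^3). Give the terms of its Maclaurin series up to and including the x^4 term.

2*x^3 + 1

g(0) = 1
g′(0) = 0
g′′(0) = 0
g′′′(0) = 12
g^(4)(0) = 0
Dividing each by k! gives the coefficients c_0, ..., c_4.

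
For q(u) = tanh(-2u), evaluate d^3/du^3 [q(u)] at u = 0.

16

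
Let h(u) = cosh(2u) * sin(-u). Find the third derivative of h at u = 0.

Write out both Maclaurin series and multiply, keeping only the needed powers.
From the series, [u^3] h = -11/6; multiply by 3! = 6 to get -11.

-11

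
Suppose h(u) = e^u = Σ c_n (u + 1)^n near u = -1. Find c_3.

e^(-1)/6

h(-1) = e^(-1)
h′(-1) = e^(-1)
h′′(-1) = e^(-1)
h′′′(-1) = e^(-1)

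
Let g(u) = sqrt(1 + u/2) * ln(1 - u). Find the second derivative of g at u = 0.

-3/2

Multiply the two series term by term and collect like powers.
The coefficient of u^2 in the expansion is -3/4, so g′′(0) = 2! * (-3/4) = -3/2.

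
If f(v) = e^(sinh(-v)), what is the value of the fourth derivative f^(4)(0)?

5

Plug the Maclaurin series of the inner function into that of the outer and collect terms.
The coefficient of v^4 in the expansion is 5/24, so f^(4)(0) = 4! * (5/24) = 5.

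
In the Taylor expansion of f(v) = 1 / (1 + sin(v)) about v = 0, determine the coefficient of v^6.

17/45

Use the geometric series for the reciprocal, then substitute.
[v^0] = 1;  [v^1] = -1;  [v^2] = 1;  [v^3] = -5/6;  [v^4] = 2/3;  [v^5] = -61/120;  [v^6] = 17/45.
So c_6 = f^(6)(0)/6! = 17/45.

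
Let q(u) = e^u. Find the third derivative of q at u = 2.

e^(2)

Compute the successive derivatives at the expansion point and divide by k!.
The coefficient of (u - 2)^3 in the expansion is e^(2)/6, so q′′′(2) = 3! * (e^(2)/6) = e^(2).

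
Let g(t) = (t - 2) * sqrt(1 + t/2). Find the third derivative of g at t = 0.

-9/32

Distribute the polynomial across the series and collect like powers.
The coefficient of t^3 in the expansion is -3/64, so g′′′(0) = 3! * (-3/64) = -9/32.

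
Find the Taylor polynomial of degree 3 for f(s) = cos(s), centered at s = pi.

Apply the Taylor formula c_k = f^(k)(a)/k!.
[(s - pi)^0] = -1;  [(s - pi)^1] = 0;  [(s - pi)^2] = 1/2;  [(s - pi)^3] = 0.

(s - pi)^2/2 - 1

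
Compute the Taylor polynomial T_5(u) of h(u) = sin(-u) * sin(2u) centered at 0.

Multiply the two series term by term and collect like powers.
[u^0] = 0;  [u^1] = 0;  [u^2] = -2;  [u^3] = 0;  [u^4] = 5/3;  [u^5] = 0.

5*u^4/3 - 2*u^2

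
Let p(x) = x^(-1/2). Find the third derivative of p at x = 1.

-15/8

The coefficient of (x - 1)^3 in the expansion is -5/16, so p′′′(1) = 3! * (-5/16) = -15/8.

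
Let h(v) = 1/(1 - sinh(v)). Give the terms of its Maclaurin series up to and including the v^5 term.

Let u equal the inner series; expand the outer function in u and truncate.
h(0) = 1
h′(0) = 1
h′′(0) = 2
h′′′(0) = 7
h^(4)(0) = 32
h^(5)(0) = 181
The Taylor polynomial is Σ h^(k)(0)/k! · v^k.

181*v^5/120 + 4*v^4/3 + 7*v^3/6 + v^2 + v + 1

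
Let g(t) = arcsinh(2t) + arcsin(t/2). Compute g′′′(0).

-63/8

Combine the two series term by term.
The coefficient of t^3 in the expansion is -21/16, so g′′′(0) = 3! * (-21/16) = -63/8.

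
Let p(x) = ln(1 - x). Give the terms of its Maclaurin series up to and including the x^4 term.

Apply the Taylor formula c_k = f^(k)(a)/k!.

-x^4/4 - x^3/3 - x^2/2 - x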